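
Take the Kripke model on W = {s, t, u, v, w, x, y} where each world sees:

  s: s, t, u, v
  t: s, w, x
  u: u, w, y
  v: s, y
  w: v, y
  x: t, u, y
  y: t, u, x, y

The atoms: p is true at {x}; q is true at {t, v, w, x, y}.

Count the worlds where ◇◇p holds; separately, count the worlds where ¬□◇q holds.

6 and 0

For ◇◇p:
s: successors {s, t, u, v}; ◇p there: s:F, t:T, u:F, v:F. ✓
t: successors {s, w, x}; ◇p there: s:F, w:F, x:F. ✗
u: successors {u, w, y}; ◇p there: u:F, w:F, y:T. ✓
v: successors {s, y}; ◇p there: s:F, y:T. ✓
w: successors {v, y}; ◇p there: v:F, y:T. ✓
x: successors {t, u, y}; ◇p there: t:T, u:F, y:T. ✓
y: successors {t, u, x, y}; ◇p there: t:T, u:F, x:F, y:T. ✓
— 6 worlds.
For ¬□◇q:
s: □◇q is T. ✗
t: □◇q is T. ✗
u: □◇q is T. ✗
v: □◇q is T. ✗
w: □◇q is T. ✗
x: □◇q is T. ✗
y: □◇q is T. ✗
— 0 worlds.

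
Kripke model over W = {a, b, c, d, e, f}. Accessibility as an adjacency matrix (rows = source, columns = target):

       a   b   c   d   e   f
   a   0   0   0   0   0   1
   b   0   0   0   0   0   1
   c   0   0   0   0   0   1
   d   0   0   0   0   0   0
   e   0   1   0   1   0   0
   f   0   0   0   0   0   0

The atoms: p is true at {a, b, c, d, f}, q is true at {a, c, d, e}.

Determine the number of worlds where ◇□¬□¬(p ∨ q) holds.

4

a: successors {f}; □¬□¬(p ∨ q) there: f:T. ✓
b: successors {f}; □¬□¬(p ∨ q) there: f:T. ✓
c: successors {f}; □¬□¬(p ∨ q) there: f:T. ✓
d: no successors, so ◇□¬□¬(p ∨ q) fails. ✗
e: successors {b, d}; □¬□¬(p ∨ q) there: b:F, d:T. ✓
f: no successors, so ◇□¬□¬(p ∨ q) fails. ✗
Satisfying worlds: {a, b, c, e}.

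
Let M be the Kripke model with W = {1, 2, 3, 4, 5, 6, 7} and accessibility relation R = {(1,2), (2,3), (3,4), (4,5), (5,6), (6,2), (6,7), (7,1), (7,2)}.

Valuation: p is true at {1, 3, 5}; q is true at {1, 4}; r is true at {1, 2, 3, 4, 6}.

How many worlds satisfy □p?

2

1: successors {2}; p there: 2:F. ✗
2: successors {3}; p there: 3:T. ✓
3: successors {4}; p there: 4:F. ✗
4: successors {5}; p there: 5:T. ✓
5: successors {6}; p there: 6:F. ✗
6: successors {2, 7}; p there: 2:F, 7:F. ✗
7: successors {1, 2}; p there: 1:T, 2:F. ✗
Satisfying worlds: {2, 4}.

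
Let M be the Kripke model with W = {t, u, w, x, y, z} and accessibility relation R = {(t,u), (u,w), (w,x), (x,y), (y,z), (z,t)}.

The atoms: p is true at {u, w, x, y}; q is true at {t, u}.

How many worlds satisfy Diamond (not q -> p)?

t: successors {u}; not q -> p there: u:T. ✓
u: successors {w}; not q -> p there: w:T. ✓
w: successors {x}; not q -> p there: x:T. ✓
x: successors {y}; not q -> p there: y:T. ✓
y: successors {z}; not q -> p there: z:F. ✗
z: successors {t}; not q -> p there: t:T. ✓
Satisfying worlds: {t, u, w, x, z}.

5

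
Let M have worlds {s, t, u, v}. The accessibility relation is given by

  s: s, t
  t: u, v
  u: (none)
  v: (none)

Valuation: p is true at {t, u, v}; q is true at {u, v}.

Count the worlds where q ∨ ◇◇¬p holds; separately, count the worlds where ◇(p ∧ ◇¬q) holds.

For q ∨ ◇◇¬p:
s: q is F, ◇◇¬p is T. ✓
t: q is F, ◇◇¬p is F. ✗
u: q is T, ◇◇¬p is F. ✓
v: q is T, ◇◇¬p is F. ✓
— 3 worlds.
For ◇(p ∧ ◇¬q):
s: successors {s, t}; p ∧ ◇¬q there: s:F, t:F. ✗
t: successors {u, v}; p ∧ ◇¬q there: u:F, v:F. ✗
u: no successors, so ◇(p ∧ ◇¬q) fails. ✗
v: no successors, so ◇(p ∧ ◇¬q) fails. ✗
— 0 worlds.

3 and 0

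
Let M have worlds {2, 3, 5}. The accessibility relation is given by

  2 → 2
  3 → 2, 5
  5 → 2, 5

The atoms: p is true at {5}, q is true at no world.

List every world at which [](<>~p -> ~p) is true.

{2}

2: successors {2}; <>~p -> ~p there: 2:T. ✓
3: successors {2, 5}; <>~p -> ~p there: 2:T, 5:F. ✗
5: successors {2, 5}; <>~p -> ~p there: 2:T, 5:F. ✗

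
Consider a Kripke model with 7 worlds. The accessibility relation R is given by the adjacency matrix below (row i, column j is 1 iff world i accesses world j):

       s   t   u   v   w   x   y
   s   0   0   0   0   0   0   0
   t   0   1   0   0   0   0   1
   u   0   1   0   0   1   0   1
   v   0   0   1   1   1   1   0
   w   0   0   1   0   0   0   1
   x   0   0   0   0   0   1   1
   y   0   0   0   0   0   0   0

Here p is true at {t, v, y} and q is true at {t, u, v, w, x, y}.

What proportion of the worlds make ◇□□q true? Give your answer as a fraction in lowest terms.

s: no successors, so ◇□□q fails. ✗
t: successors {t, y}; □□q there: t:T, y:T. ✓
u: successors {t, w, y}; □□q there: t:T, w:T, y:T. ✓
v: successors {u, v, w, x}; □□q there: u:T, v:T, w:T, x:T. ✓
w: successors {u, y}; □□q there: u:T, y:T. ✓
x: successors {x, y}; □□q there: x:T, y:T. ✓
y: no successors, so ◇□□q fails. ✗
That's 5 of 7 worlds, so 5/7.

5/7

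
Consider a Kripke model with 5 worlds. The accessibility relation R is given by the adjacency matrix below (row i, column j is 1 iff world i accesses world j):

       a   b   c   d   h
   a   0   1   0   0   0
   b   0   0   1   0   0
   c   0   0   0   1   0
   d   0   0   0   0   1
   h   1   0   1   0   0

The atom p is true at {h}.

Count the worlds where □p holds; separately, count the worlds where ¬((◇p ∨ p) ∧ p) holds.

For □p:
a: successors {b}; p there: b:F. ✗
b: successors {c}; p there: c:F. ✗
c: successors {d}; p there: d:F. ✗
d: successors {h}; p there: h:T. ✓
h: successors {a, c}; p there: a:F, c:F. ✗
— 1 world.
For ¬((◇p ∨ p) ∧ p):
a: (◇p ∨ p) ∧ p is F. ✓
b: (◇p ∨ p) ∧ p is F. ✓
c: (◇p ∨ p) ∧ p is F. ✓
d: (◇p ∨ p) ∧ p is F. ✓
h: (◇p ∨ p) ∧ p is T. ✗
— 4 worlds.

1 and 4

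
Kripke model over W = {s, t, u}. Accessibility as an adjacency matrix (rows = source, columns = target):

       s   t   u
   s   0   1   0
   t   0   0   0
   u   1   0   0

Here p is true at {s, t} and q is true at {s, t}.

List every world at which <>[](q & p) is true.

{s, u}

s: successors {t}; [](q & p) there: t:T. ✓
t: no successors, so <>[](q & p) fails. ✗
u: successors {s}; [](q & p) there: s:T. ✓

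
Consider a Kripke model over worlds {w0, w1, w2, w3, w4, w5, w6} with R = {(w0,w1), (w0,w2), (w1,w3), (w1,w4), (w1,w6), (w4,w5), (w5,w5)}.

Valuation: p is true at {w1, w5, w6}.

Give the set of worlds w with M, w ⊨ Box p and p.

{w5, w6}

w0: Box p is F, p is F. ✗
w1: Box p is F, p is T. ✗
w2: Box p is T, p is F. ✗
w3: Box p is T, p is F. ✗
w4: Box p is T, p is F. ✗
w5: Box p is T, p is T. ✓
w6: Box p is T, p is T. ✓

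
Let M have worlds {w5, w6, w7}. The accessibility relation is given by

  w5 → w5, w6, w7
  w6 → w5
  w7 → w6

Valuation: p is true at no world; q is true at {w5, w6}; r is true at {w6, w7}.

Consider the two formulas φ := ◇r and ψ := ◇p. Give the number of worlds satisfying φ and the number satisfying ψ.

2 and 0

For ◇r:
w5: successors {w5, w6, w7}; r there: w5:F, w6:T, w7:T. ✓
w6: successors {w5}; r there: w5:F. ✗
w7: successors {w6}; r there: w6:T. ✓
— 2 worlds.
For ◇p:
w5: successors {w5, w6, w7}; p there: w5:F, w6:F, w7:F. ✗
w6: successors {w5}; p there: w5:F. ✗
w7: successors {w6}; p there: w6:F. ✗
— 0 worlds.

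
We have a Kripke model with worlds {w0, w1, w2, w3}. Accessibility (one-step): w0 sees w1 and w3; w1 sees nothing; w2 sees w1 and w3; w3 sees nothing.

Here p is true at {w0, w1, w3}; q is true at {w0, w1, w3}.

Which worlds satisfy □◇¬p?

{w1, w3}

w0: successors {w1, w3}; ◇¬p there: w1:F, w3:F. ✗
w1: no successors, so □◇¬p holds vacuously. ✓
w2: successors {w1, w3}; ◇¬p there: w1:F, w3:F. ✗
w3: no successors, so □◇¬p holds vacuously. ✓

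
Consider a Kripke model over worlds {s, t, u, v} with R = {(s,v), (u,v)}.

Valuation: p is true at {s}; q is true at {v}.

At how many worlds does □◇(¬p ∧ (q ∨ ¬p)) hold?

s: successors {v}; ◇(¬p ∧ (q ∨ ¬p)) there: v:F. ✗
t: no successors, so □◇(¬p ∧ (q ∨ ¬p)) holds vacuously. ✓
u: successors {v}; ◇(¬p ∧ (q ∨ ¬p)) there: v:F. ✗
v: no successors, so □◇(¬p ∧ (q ∨ ¬p)) holds vacuously. ✓
Satisfying worlds: {t, v}.

2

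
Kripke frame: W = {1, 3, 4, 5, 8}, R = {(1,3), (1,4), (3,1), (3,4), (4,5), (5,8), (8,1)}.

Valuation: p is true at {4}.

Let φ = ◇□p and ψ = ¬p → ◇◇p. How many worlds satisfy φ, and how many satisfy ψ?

0 and 4

For ◇□p:
1: successors {3, 4}; □p there: 3:F, 4:F. ✗
3: successors {1, 4}; □p there: 1:F, 4:F. ✗
4: successors {5}; □p there: 5:F. ✗
5: successors {8}; □p there: 8:F. ✗
8: successors {1}; □p there: 1:F. ✗
— 0 worlds.
For ¬p → ◇◇p:
1: ¬p is T, ◇◇p is T. ✓
3: ¬p is T, ◇◇p is T. ✓
4: ¬p is F, ◇◇p is F. ✓
5: ¬p is T, ◇◇p is F. ✗
8: ¬p is T, ◇◇p is T. ✓
— 4 worlds.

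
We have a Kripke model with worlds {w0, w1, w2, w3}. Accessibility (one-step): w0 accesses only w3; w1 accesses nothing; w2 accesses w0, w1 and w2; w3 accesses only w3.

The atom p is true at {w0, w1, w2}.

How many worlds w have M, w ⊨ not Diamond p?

3

w0: Diamond p is F. ✓
w1: Diamond p is F. ✓
w2: Diamond p is T. ✗
w3: Diamond p is F. ✓
Satisfying worlds: {w0, w1, w3}.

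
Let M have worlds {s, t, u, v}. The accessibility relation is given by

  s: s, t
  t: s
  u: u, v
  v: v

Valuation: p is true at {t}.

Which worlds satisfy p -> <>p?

{s, u, v}

s: p is F, <>p is T. ✓
t: p is T, <>p is F. ✗
u: p is F, <>p is F. ✓
v: p is F, <>p is F. ✓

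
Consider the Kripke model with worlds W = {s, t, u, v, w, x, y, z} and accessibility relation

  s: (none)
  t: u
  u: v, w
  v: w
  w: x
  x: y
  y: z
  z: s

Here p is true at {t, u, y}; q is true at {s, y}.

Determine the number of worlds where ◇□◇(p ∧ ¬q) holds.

1

s: no successors, so ◇□◇(p ∧ ¬q) fails. ✗
t: successors {u}; □◇(p ∧ ¬q) there: u:F. ✗
u: successors {v, w}; □◇(p ∧ ¬q) there: v:F, w:F. ✗
v: successors {w}; □◇(p ∧ ¬q) there: w:F. ✗
w: successors {x}; □◇(p ∧ ¬q) there: x:F. ✗
x: successors {y}; □◇(p ∧ ¬q) there: y:F. ✗
y: successors {z}; □◇(p ∧ ¬q) there: z:F. ✗
z: successors {s}; □◇(p ∧ ¬q) there: s:T. ✓
Satisfying worlds: {z}.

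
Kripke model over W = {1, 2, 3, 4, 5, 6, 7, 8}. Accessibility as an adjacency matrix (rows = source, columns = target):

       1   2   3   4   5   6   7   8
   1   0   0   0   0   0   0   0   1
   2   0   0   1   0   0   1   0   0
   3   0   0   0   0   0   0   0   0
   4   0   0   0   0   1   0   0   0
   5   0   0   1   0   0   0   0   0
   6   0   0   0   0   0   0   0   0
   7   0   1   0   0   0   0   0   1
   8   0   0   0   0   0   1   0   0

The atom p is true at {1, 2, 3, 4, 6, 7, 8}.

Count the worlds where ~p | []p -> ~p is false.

6

1: ~p | []p is T, ~p is F. ✗
2: ~p | []p is T, ~p is F. ✗
3: ~p | []p is T, ~p is F. ✗
4: ~p | []p is F, ~p is F. ✓
5: ~p | []p is T, ~p is T. ✓
6: ~p | []p is T, ~p is F. ✗
7: ~p | []p is T, ~p is F. ✗
8: ~p | []p is T, ~p is F. ✗
Satisfying worlds: {4, 5}.
So ~p | []p -> ~p fails at the other 6 worlds.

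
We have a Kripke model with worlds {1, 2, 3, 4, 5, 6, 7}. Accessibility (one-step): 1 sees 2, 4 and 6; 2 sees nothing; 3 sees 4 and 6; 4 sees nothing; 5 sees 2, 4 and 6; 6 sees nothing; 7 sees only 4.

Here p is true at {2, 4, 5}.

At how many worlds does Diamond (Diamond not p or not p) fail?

4

1: successors {2, 4, 6}; Diamond not p or not p there: 2:F, 4:F, 6:T. ✓
2: no successors, so Diamond (Diamond not p or not p) fails. ✗
3: successors {4, 6}; Diamond not p or not p there: 4:F, 6:T. ✓
4: no successors, so Diamond (Diamond not p or not p) fails. ✗
5: successors {2, 4, 6}; Diamond not p or not p there: 2:F, 4:F, 6:T. ✓
6: no successors, so Diamond (Diamond not p or not p) fails. ✗
7: successors {4}; Diamond not p or not p there: 4:F. ✗
Satisfying worlds: {1, 3, 5}.
So Diamond (Diamond not p or not p) fails at the other 4 worlds.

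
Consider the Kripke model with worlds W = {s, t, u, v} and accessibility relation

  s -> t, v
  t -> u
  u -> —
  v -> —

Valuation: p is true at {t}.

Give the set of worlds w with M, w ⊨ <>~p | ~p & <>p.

{s, t}

s: <>~p is T, ~p & <>p is T. ✓
t: <>~p is T, ~p & <>p is F. ✓
u: <>~p is F, ~p & <>p is F. ✗
v: <>~p is F, ~p & <>p is F. ✗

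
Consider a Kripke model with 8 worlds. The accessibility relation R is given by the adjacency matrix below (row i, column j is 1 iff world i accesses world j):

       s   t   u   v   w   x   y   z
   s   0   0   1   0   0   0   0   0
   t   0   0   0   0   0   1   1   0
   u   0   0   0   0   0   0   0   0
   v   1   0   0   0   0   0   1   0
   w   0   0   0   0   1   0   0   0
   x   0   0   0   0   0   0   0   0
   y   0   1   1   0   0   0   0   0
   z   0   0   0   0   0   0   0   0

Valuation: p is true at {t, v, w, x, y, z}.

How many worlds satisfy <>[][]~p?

s: successors {u}; [][]~p there: u:T. ✓
t: successors {x, y}; [][]~p there: x:T, y:F. ✓
u: no successors, so <>[][]~p fails. ✗
v: successors {s, y}; [][]~p there: s:T, y:F. ✓
w: successors {w}; [][]~p there: w:F. ✗
x: no successors, so <>[][]~p fails. ✗
y: successors {t, u}; [][]~p there: t:F, u:T. ✓
z: no successors, so <>[][]~p fails. ✗
Satisfying worlds: {s, t, v, y}.

4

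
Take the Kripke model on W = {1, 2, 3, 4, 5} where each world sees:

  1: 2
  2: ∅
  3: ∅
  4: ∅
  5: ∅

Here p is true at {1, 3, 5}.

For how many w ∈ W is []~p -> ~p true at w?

1: []~p is T, ~p is F. ✗
2: []~p is T, ~p is T. ✓
3: []~p is T, ~p is F. ✗
4: []~p is T, ~p is T. ✓
5: []~p is T, ~p is F. ✗
Satisfying worlds: {2, 4}.

2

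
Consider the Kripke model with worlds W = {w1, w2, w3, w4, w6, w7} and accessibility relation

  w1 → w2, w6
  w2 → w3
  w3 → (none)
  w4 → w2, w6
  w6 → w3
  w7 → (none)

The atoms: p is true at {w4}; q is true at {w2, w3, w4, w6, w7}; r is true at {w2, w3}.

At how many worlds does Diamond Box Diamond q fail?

w1: successors {w2, w6}; Box Diamond q there: w2:F, w6:F. ✗
w2: successors {w3}; Box Diamond q there: w3:T. ✓
w3: no successors, so Diamond Box Diamond q fails. ✗
w4: successors {w2, w6}; Box Diamond q there: w2:F, w6:F. ✗
w6: successors {w3}; Box Diamond q there: w3:T. ✓
w7: no successors, so Diamond Box Diamond q fails. ✗
Satisfying worlds: {w2, w6}.
So Diamond Box Diamond q fails at the other 4 worlds.

4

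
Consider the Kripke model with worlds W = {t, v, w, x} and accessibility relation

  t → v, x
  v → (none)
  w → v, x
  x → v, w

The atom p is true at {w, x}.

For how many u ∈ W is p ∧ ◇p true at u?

2

t: p is F, ◇p is T. ✗
v: p is F, ◇p is F. ✗
w: p is T, ◇p is T. ✓
x: p is T, ◇p is T. ✓
Satisfying worlds: {w, x}.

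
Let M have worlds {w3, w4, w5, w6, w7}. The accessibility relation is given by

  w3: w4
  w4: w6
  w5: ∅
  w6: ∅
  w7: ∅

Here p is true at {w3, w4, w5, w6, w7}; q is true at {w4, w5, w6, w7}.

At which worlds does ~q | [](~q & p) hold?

w3: ~q is T, [](~q & p) is F. ✓
w4: ~q is F, [](~q & p) is F. ✗
w5: ~q is F, [](~q & p) is T. ✓
w6: ~q is F, [](~q & p) is T. ✓
w7: ~q is F, [](~q & p) is T. ✓

{w3, w5, w6, w7}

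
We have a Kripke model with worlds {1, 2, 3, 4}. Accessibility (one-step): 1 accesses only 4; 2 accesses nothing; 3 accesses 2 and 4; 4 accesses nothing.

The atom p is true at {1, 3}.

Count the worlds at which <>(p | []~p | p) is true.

2

1: successors {4}; p | []~p | p there: 4:T. ✓
2: no successors, so <>(p | []~p | p) fails. ✗
3: successors {2, 4}; p | []~p | p there: 2:T, 4:T. ✓
4: no successors, so <>(p | []~p | p) fails. ✗
Satisfying worlds: {1, 3}.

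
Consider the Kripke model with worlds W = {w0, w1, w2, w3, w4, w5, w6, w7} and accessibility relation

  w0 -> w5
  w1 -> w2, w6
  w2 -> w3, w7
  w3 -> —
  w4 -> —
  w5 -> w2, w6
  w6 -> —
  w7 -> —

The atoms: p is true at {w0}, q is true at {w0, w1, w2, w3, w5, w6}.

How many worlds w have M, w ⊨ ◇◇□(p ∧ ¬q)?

w0: successors {w5}; ◇□(p ∧ ¬q) there: w5:T. ✓
w1: successors {w2, w6}; ◇□(p ∧ ¬q) there: w2:T, w6:F. ✓
w2: successors {w3, w7}; ◇□(p ∧ ¬q) there: w3:F, w7:F. ✗
w3: no successors, so ◇◇□(p ∧ ¬q) fails. ✗
w4: no successors, so ◇◇□(p ∧ ¬q) fails. ✗
w5: successors {w2, w6}; ◇□(p ∧ ¬q) there: w2:T, w6:F. ✓
w6: no successors, so ◇◇□(p ∧ ¬q) fails. ✗
w7: no successors, so ◇◇□(p ∧ ¬q) fails. ✗
Satisfying worlds: {w0, w1, w5}.

3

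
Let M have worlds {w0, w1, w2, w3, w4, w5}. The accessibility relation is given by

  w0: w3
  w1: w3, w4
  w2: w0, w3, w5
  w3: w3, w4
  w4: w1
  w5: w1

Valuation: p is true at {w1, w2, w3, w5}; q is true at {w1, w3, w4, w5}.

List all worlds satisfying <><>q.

w0: successors {w3}; <>q there: w3:T. ✓
w1: successors {w3, w4}; <>q there: w3:T, w4:T. ✓
w2: successors {w0, w3, w5}; <>q there: w0:T, w3:T, w5:T. ✓
w3: successors {w3, w4}; <>q there: w3:T, w4:T. ✓
w4: successors {w1}; <>q there: w1:T. ✓
w5: successors {w1}; <>q there: w1:T. ✓

{w0, w1, w2, w3, w4, w5}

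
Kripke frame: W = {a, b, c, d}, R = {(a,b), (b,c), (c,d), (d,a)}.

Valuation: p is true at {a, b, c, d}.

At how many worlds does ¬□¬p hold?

4

a: □¬p is F. ✓
b: □¬p is F. ✓
c: □¬p is F. ✓
d: □¬p is F. ✓
Satisfying worlds: {a, b, c, d}.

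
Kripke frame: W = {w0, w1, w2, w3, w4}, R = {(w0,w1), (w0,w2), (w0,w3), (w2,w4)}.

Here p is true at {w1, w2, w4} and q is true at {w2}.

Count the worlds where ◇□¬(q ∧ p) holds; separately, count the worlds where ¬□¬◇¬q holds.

2 and 1

For ◇□¬(q ∧ p):
w0: successors {w1, w2, w3}; □¬(q ∧ p) there: w1:T, w2:T, w3:T. ✓
w1: no successors, so ◇□¬(q ∧ p) fails. ✗
w2: successors {w4}; □¬(q ∧ p) there: w4:T. ✓
w3: no successors, so ◇□¬(q ∧ p) fails. ✗
w4: no successors, so ◇□¬(q ∧ p) fails. ✗
— 2 worlds.
For ¬□¬◇¬q:
w0: □¬◇¬q is F. ✓
w1: □¬◇¬q is T. ✗
w2: □¬◇¬q is T. ✗
w3: □¬◇¬q is T. ✗
w4: □¬◇¬q is T. ✗
— 1 world.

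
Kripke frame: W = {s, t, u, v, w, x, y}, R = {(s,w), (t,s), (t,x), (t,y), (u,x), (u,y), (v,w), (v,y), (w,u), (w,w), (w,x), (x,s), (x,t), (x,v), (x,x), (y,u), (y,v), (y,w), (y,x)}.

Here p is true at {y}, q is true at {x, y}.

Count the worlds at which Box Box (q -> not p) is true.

s: successors {w}; Box (q -> not p) there: w:T. ✓
t: successors {s, x, y}; Box (q -> not p) there: s:T, x:T, y:T. ✓
u: successors {x, y}; Box (q -> not p) there: x:T, y:T. ✓
v: successors {w, y}; Box (q -> not p) there: w:T, y:T. ✓
w: successors {u, w, x}; Box (q -> not p) there: u:F, w:T, x:T. ✗
x: successors {s, t, v, x}; Box (q -> not p) there: s:T, t:F, v:F, x:T. ✗
y: successors {u, v, w, x}; Box (q -> not p) there: u:F, v:F, w:T, x:T. ✗
Satisfying worlds: {s, t, u, v}.

4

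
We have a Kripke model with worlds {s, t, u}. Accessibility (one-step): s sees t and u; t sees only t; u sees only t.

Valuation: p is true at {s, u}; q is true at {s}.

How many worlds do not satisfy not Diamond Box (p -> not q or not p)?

3

s: Diamond Box (p -> not q or not p) is T. ✗
t: Diamond Box (p -> not q or not p) is T. ✗
u: Diamond Box (p -> not q or not p) is T. ✗
Satisfying worlds: ∅.
So not Diamond Box (p -> not q or not p) fails at the other 3 worlds.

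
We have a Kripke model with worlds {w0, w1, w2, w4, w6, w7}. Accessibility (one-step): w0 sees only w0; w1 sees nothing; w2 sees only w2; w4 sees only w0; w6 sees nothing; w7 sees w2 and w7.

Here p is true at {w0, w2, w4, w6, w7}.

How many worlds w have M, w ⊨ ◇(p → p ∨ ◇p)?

w0: successors {w0}; p → p ∨ ◇p there: w0:T. ✓
w1: no successors, so ◇(p → p ∨ ◇p) fails. ✗
w2: successors {w2}; p → p ∨ ◇p there: w2:T. ✓
w4: successors {w0}; p → p ∨ ◇p there: w0:T. ✓
w6: no successors, so ◇(p → p ∨ ◇p) fails. ✗
w7: successors {w2, w7}; p → p ∨ ◇p there: w2:T, w7:T. ✓
Satisfying worlds: {w0, w2, w4, w7}.

4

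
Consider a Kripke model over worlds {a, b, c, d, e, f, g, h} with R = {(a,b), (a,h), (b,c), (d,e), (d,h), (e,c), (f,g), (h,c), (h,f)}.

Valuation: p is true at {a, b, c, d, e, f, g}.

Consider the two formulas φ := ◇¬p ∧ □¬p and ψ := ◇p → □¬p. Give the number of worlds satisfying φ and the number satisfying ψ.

For ◇¬p ∧ □¬p:
a: ◇¬p is T, □¬p is F. ✗
b: ◇¬p is F, □¬p is F. ✗
c: ◇¬p is F, □¬p is T. ✗
d: ◇¬p is T, □¬p is F. ✗
e: ◇¬p is F, □¬p is F. ✗
f: ◇¬p is F, □¬p is F. ✗
g: ◇¬p is F, □¬p is T. ✗
h: ◇¬p is F, □¬p is F. ✗
— 0 worlds.
For ◇p → □¬p:
a: ◇p is T, □¬p is F. ✗
b: ◇p is T, □¬p is F. ✗
c: ◇p is F, □¬p is T. ✓
d: ◇p is T, □¬p is F. ✗
e: ◇p is T, □¬p is F. ✗
f: ◇p is T, □¬p is F. ✗
g: ◇p is F, □¬p is T. ✓
h: ◇p is T, □¬p is F. ✗
— 2 worlds.

0 and 2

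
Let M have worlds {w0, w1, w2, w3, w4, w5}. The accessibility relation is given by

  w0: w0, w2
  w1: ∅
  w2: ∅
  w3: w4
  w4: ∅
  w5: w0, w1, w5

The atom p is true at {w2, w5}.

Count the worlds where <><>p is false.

4

w0: successors {w0, w2}; <>p there: w0:T, w2:F. ✓
w1: no successors, so <><>p fails. ✗
w2: no successors, so <><>p fails. ✗
w3: successors {w4}; <>p there: w4:F. ✗
w4: no successors, so <><>p fails. ✗
w5: successors {w0, w1, w5}; <>p there: w0:T, w1:F, w5:T. ✓
Satisfying worlds: {w0, w5}.
So <><>p fails at the other 4 worlds.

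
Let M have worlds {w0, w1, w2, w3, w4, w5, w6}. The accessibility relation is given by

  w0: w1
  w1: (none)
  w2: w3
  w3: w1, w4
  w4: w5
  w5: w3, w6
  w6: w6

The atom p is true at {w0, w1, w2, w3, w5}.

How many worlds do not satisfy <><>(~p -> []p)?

3

w0: successors {w1}; <>(~p -> []p) there: w1:F. ✗
w1: no successors, so <><>(~p -> []p) fails. ✗
w2: successors {w3}; <>(~p -> []p) there: w3:T. ✓
w3: successors {w1, w4}; <>(~p -> []p) there: w1:F, w4:T. ✓
w4: successors {w5}; <>(~p -> []p) there: w5:T. ✓
w5: successors {w3, w6}; <>(~p -> []p) there: w3:T, w6:F. ✓
w6: successors {w6}; <>(~p -> []p) there: w6:F. ✗
Satisfying worlds: {w2, w3, w4, w5}.
So <><>(~p -> []p) fails at the other 3 worlds.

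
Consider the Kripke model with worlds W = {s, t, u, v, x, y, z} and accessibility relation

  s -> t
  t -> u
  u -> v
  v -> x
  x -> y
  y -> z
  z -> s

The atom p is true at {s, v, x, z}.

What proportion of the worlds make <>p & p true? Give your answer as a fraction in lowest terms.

2/7

s: <>p is F, p is T. ✗
t: <>p is F, p is F. ✗
u: <>p is T, p is F. ✗
v: <>p is T, p is T. ✓
x: <>p is F, p is T. ✗
y: <>p is T, p is F. ✗
z: <>p is T, p is T. ✓
That's 2 of 7 worlds, so 2/7.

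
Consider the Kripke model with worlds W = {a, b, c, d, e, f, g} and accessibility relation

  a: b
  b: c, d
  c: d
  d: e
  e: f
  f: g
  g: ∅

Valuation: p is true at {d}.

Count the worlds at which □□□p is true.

3

a: successors {b}; □□p there: b:F. ✗
b: successors {c, d}; □□p there: c:F, d:F. ✗
c: successors {d}; □□p there: d:F. ✗
d: successors {e}; □□p there: e:F. ✗
e: successors {f}; □□p there: f:T. ✓
f: successors {g}; □□p there: g:T. ✓
g: no successors, so □□□p holds vacuously. ✓
Satisfying worlds: {e, f, g}.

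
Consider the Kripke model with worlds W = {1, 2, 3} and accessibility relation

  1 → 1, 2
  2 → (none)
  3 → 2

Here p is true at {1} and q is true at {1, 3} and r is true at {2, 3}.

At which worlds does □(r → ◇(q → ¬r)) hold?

1: successors {1, 2}; r → ◇(q → ¬r) there: 1:T, 2:F. ✗
2: no successors, so □(r → ◇(q → ¬r)) holds vacuously. ✓
3: successors {2}; r → ◇(q → ¬r) there: 2:F. ✗

{2}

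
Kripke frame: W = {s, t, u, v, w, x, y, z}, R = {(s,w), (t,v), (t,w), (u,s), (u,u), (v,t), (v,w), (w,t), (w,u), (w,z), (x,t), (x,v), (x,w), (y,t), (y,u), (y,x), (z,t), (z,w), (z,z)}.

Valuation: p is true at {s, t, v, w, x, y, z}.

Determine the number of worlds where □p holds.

s: successors {w}; p there: w:T. ✓
t: successors {v, w}; p there: v:T, w:T. ✓
u: successors {s, u}; p there: s:T, u:F. ✗
v: successors {t, w}; p there: t:T, w:T. ✓
w: successors {t, u, z}; p there: t:T, u:F, z:T. ✗
x: successors {t, v, w}; p there: t:T, v:T, w:T. ✓
y: successors {t, u, x}; p there: t:T, u:F, x:T. ✗
z: successors {t, w, z}; p there: t:T, w:T, z:T. ✓
Satisfying worlds: {s, t, v, x, z}.

5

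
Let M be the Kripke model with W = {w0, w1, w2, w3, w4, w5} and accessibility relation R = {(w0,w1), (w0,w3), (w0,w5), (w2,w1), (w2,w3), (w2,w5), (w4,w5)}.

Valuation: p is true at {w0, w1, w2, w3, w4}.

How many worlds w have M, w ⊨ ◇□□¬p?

w0: successors {w1, w3, w5}; □□¬p there: w1:T, w3:T, w5:T. ✓
w1: no successors, so ◇□□¬p fails. ✗
w2: successors {w1, w3, w5}; □□¬p there: w1:T, w3:T, w5:T. ✓
w3: no successors, so ◇□□¬p fails. ✗
w4: successors {w5}; □□¬p there: w5:T. ✓
w5: no successors, so ◇□□¬p fails. ✗
Satisfying worlds: {w0, w2, w4}.

3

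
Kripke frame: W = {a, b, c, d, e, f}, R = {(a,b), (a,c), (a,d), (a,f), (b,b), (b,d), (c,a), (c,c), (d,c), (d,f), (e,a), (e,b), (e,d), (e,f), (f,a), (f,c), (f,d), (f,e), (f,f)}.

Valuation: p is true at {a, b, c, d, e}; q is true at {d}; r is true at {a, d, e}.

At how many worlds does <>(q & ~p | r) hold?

a: successors {b, c, d, f}; q & ~p | r there: b:F, c:F, d:T, f:F. ✓
b: successors {b, d}; q & ~p | r there: b:F, d:T. ✓
c: successors {a, c}; q & ~p | r there: a:T, c:F. ✓
d: successors {c, f}; q & ~p | r there: c:F, f:F. ✗
e: successors {a, b, d, f}; q & ~p | r there: a:T, b:F, d:T, f:F. ✓
f: successors {a, c, d, e, f}; q & ~p | r there: a:T, c:F, d:T, e:T, f:F. ✓
Satisfying worlds: {a, b, c, e, f}.

5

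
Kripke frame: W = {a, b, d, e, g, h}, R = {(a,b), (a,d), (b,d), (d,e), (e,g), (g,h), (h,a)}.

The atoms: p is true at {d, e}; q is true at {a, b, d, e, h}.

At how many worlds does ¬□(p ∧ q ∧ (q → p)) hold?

4

a: □(p ∧ q ∧ (q → p)) is F. ✓
b: □(p ∧ q ∧ (q → p)) is T. ✗
d: □(p ∧ q ∧ (q → p)) is T. ✗
e: □(p ∧ q ∧ (q → p)) is F. ✓
g: □(p ∧ q ∧ (q → p)) is F. ✓
h: □(p ∧ q ∧ (q → p)) is F. ✓
Satisfying worlds: {a, e, g, h}.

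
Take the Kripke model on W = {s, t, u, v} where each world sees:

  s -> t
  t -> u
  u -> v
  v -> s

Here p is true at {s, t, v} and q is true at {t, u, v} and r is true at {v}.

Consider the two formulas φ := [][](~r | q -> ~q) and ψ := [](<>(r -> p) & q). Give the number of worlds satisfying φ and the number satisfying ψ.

For [][](~r | q -> ~q):
s: successors {t}; [](~r | q -> ~q) there: t:F. ✗
t: successors {u}; [](~r | q -> ~q) there: u:F. ✗
u: successors {v}; [](~r | q -> ~q) there: v:T. ✓
v: successors {s}; [](~r | q -> ~q) there: s:F. ✗
— 1 world.
For [](<>(r -> p) & q):
s: successors {t}; <>(r -> p) & q there: t:T. ✓
t: successors {u}; <>(r -> p) & q there: u:T. ✓
u: successors {v}; <>(r -> p) & q there: v:T. ✓
v: successors {s}; <>(r -> p) & q there: s:F. ✗
— 3 worlds.

1 and 3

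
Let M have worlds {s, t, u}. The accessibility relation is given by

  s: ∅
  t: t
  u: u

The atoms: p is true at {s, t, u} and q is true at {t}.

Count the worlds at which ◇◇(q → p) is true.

s: no successors, so ◇◇(q → p) fails. ✗
t: successors {t}; ◇(q → p) there: t:T. ✓
u: successors {u}; ◇(q → p) there: u:T. ✓
Satisfying worlds: {t, u}.

2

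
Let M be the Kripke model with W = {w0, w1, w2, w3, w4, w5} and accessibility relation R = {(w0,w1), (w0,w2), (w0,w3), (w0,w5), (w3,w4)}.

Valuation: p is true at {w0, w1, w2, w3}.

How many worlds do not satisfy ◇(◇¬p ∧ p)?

5

w0: successors {w1, w2, w3, w5}; ◇¬p ∧ p there: w1:F, w2:F, w3:T, w5:F. ✓
w1: no successors, so ◇(◇¬p ∧ p) fails. ✗
w2: no successors, so ◇(◇¬p ∧ p) fails. ✗
w3: successors {w4}; ◇¬p ∧ p there: w4:F. ✗
w4: no successors, so ◇(◇¬p ∧ p) fails. ✗
w5: no successors, so ◇(◇¬p ∧ p) fails. ✗
Satisfying worlds: {w0}.
So ◇(◇¬p ∧ p) fails at the other 5 worlds.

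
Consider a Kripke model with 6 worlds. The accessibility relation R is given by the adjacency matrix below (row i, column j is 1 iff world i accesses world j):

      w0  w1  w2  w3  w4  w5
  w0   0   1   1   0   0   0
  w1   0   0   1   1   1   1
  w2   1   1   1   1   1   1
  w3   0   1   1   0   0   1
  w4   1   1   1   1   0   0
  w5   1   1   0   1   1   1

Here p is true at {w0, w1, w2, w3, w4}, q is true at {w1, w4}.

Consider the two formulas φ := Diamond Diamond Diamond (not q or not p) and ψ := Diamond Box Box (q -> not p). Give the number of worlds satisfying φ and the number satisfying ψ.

6 and 0

For Diamond Diamond Diamond (not q or not p):
w0: successors {w1, w2}; Diamond Diamond (not q or not p) there: w1:T, w2:T. ✓
w1: successors {w2, w3, w4, w5}; Diamond Diamond (not q or not p) there: w2:T, w3:T, w4:T, w5:T. ✓
w2: successors {w0, w1, w2, w3, w4, w5}; Diamond Diamond (not q or not p) there: w0:T, w1:T, w2:T, w3:T, w4:T, w5:T. ✓
w3: successors {w1, w2, w5}; Diamond Diamond (not q or not p) there: w1:T, w2:T, w5:T. ✓
w4: successors {w0, w1, w2, w3}; Diamond Diamond (not q or not p) there: w0:T, w1:T, w2:T, w3:T. ✓
w5: successors {w0, w1, w3, w4, w5}; Diamond Diamond (not q or not p) there: w0:T, w1:T, w3:T, w4:T, w5:T. ✓
— 6 worlds.
For Diamond Box Box (q -> not p):
w0: successors {w1, w2}; Box Box (q -> not p) there: w1:F, w2:F. ✗
w1: successors {w2, w3, w4, w5}; Box Box (q -> not p) there: w2:F, w3:F, w4:F, w5:F. ✗
w2: successors {w0, w1, w2, w3, w4, w5}; Box Box (q -> not p) there: w0:F, w1:F, w2:F, w3:F, w4:F, w5:F. ✗
w3: successors {w1, w2, w5}; Box Box (q -> not p) there: w1:F, w2:F, w5:F. ✗
w4: successors {w0, w1, w2, w3}; Box Box (q -> not p) there: w0:F, w1:F, w2:F, w3:F. ✗
w5: successors {w0, w1, w3, w4, w5}; Box Box (q -> not p) there: w0:F, w1:F, w3:F, w4:F, w5:F. ✗
— 0 worlds.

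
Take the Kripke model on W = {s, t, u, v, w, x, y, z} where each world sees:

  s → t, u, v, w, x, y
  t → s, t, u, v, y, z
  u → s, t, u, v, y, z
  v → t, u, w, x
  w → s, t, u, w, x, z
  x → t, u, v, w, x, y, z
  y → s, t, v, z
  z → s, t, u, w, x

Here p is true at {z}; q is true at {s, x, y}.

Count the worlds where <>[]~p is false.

1

s: successors {t, u, v, w, x, y}; []~p there: t:F, u:F, v:T, w:F, x:F, y:F. ✓
t: successors {s, t, u, v, y, z}; []~p there: s:T, t:F, u:F, v:T, y:F, z:T. ✓
u: successors {s, t, u, v, y, z}; []~p there: s:T, t:F, u:F, v:T, y:F, z:T. ✓
v: successors {t, u, w, x}; []~p there: t:F, u:F, w:F, x:F. ✗
w: successors {s, t, u, w, x, z}; []~p there: s:T, t:F, u:F, w:F, x:F, z:T. ✓
x: successors {t, u, v, w, x, y, z}; []~p there: t:F, u:F, v:T, w:F, x:F, y:F, z:T. ✓
y: successors {s, t, v, z}; []~p there: s:T, t:F, v:T, z:T. ✓
z: successors {s, t, u, w, x}; []~p there: s:T, t:F, u:F, w:F, x:F. ✓
Satisfying worlds: {s, t, u, w, x, y, z}.
So <>[]~p fails at the other 1 world.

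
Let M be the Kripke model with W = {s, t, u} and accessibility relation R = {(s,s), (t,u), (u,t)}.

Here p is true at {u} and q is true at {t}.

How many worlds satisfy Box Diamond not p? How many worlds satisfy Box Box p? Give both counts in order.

For Box Diamond not p:
s: successors {s}; Diamond not p there: s:T. ✓
t: successors {u}; Diamond not p there: u:T. ✓
u: successors {t}; Diamond not p there: t:F. ✗
— 2 worlds.
For Box Box p:
s: successors {s}; Box p there: s:F. ✗
t: successors {u}; Box p there: u:F. ✗
u: successors {t}; Box p there: t:T. ✓
— 1 world.

2 and 1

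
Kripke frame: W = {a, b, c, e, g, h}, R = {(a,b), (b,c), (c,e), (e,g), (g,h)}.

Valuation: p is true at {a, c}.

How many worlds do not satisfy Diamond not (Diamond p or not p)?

a: successors {b}; not (Diamond p or not p) there: b:F. ✗
b: successors {c}; not (Diamond p or not p) there: c:T. ✓
c: successors {e}; not (Diamond p or not p) there: e:F. ✗
e: successors {g}; not (Diamond p or not p) there: g:F. ✗
g: successors {h}; not (Diamond p or not p) there: h:F. ✗
h: no successors, so Diamond not (Diamond p or not p) fails. ✗
Satisfying worlds: {b}.
So Diamond not (Diamond p or not p) fails at the other 5 worlds.

5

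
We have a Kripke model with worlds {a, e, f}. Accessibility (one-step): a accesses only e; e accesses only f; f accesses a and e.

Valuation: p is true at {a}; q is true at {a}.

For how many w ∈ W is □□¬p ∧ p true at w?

1

a: □□¬p is T, p is T. ✓
e: □□¬p is F, p is F. ✗
f: □□¬p is T, p is F. ✗
Satisfying worlds: {a}.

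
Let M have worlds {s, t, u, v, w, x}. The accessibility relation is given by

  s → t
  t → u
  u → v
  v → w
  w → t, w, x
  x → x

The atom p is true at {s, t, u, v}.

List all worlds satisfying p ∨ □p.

{s, t, u, v}

s: p is T, □p is T. ✓
t: p is T, □p is T. ✓
u: p is T, □p is T. ✓
v: p is T, □p is F. ✓
w: p is F, □p is F. ✗
x: p is F, □p is F. ✗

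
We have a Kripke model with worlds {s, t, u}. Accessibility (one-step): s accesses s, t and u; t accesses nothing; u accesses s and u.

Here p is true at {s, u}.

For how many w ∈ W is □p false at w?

s: successors {s, t, u}; p there: s:T, t:F, u:T. ✗
t: no successors, so □p holds vacuously. ✓
u: successors {s, u}; p there: s:T, u:T. ✓
Satisfying worlds: {t, u}.
So □p fails at the other 1 world.

1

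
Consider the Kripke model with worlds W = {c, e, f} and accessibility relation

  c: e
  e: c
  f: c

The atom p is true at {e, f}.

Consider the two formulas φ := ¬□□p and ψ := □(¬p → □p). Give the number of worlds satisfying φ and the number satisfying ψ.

For ¬□□p:
c: □□p is F. ✓
e: □□p is T. ✗
f: □□p is T. ✗
— 1 world.
For □(¬p → □p):
c: successors {e}; ¬p → □p there: e:T. ✓
e: successors {c}; ¬p → □p there: c:T. ✓
f: successors {c}; ¬p → □p there: c:T. ✓
— 3 worlds.

1 and 3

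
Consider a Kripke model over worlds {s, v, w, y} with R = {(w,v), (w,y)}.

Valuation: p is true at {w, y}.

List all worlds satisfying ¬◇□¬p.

{s, v, y}

s: ◇□¬p is F. ✓
v: ◇□¬p is F. ✓
w: ◇□¬p is T. ✗
y: ◇□¬p is F. ✓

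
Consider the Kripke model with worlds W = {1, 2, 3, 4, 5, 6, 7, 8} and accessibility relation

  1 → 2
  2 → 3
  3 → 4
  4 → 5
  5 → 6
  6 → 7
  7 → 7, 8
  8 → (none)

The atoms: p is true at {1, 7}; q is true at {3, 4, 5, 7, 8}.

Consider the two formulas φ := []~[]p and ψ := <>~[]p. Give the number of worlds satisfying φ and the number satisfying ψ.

6 and 6

For []~[]p:
1: successors {2}; ~[]p there: 2:T. ✓
2: successors {3}; ~[]p there: 3:T. ✓
3: successors {4}; ~[]p there: 4:T. ✓
4: successors {5}; ~[]p there: 5:T. ✓
5: successors {6}; ~[]p there: 6:F. ✗
6: successors {7}; ~[]p there: 7:T. ✓
7: successors {7, 8}; ~[]p there: 7:T, 8:F. ✗
8: no successors, so []~[]p holds vacuously. ✓
— 6 worlds.
For <>~[]p:
1: successors {2}; ~[]p there: 2:T. ✓
2: successors {3}; ~[]p there: 3:T. ✓
3: successors {4}; ~[]p there: 4:T. ✓
4: successors {5}; ~[]p there: 5:T. ✓
5: successors {6}; ~[]p there: 6:F. ✗
6: successors {7}; ~[]p there: 7:T. ✓
7: successors {7, 8}; ~[]p there: 7:T, 8:F. ✓
8: no successors, so <>~[]p fails. ✗
— 6 worlds.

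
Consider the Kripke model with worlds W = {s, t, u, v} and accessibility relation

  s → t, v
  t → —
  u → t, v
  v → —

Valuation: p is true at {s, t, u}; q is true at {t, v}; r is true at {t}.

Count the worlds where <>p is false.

2

s: successors {t, v}; p there: t:T, v:F. ✓
t: no successors, so <>p fails. ✗
u: successors {t, v}; p there: t:T, v:F. ✓
v: no successors, so <>p fails. ✗
Satisfying worlds: {s, u}.
So <>p fails at the other 2 worlds.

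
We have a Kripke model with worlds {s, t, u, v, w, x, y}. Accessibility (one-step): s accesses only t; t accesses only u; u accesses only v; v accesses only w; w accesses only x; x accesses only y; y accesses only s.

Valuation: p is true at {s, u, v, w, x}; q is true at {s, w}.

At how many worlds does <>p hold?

5

s: successors {t}; p there: t:F. ✗
t: successors {u}; p there: u:T. ✓
u: successors {v}; p there: v:T. ✓
v: successors {w}; p there: w:T. ✓
w: successors {x}; p there: x:T. ✓
x: successors {y}; p there: y:F. ✗
y: successors {s}; p there: s:T. ✓
Satisfying worlds: {t, u, v, w, y}.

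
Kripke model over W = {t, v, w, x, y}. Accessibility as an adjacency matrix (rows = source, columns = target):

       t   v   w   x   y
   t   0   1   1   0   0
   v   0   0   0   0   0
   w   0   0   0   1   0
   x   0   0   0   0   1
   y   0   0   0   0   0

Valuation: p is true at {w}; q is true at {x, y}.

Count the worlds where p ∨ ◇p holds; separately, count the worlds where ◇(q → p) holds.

For p ∨ ◇p:
t: p is F, ◇p is T. ✓
v: p is F, ◇p is F. ✗
w: p is T, ◇p is F. ✓
x: p is F, ◇p is F. ✗
y: p is F, ◇p is F. ✗
— 2 worlds.
For ◇(q → p):
t: successors {v, w}; q → p there: v:T, w:T. ✓
v: no successors, so ◇(q → p) fails. ✗
w: successors {x}; q → p there: x:F. ✗
x: successors {y}; q → p there: y:F. ✗
y: no successors, so ◇(q → p) fails. ✗
— 1 world.

2 and 1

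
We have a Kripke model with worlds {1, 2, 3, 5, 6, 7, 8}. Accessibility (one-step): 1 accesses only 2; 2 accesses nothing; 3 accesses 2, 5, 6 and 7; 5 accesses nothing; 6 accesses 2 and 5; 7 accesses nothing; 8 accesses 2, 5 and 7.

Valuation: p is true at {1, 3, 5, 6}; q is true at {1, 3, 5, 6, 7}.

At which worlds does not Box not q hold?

{3, 6, 8}

1: Box not q is T. ✗
2: Box not q is T. ✗
3: Box not q is F. ✓
5: Box not q is T. ✗
6: Box not q is F. ✓
7: Box not q is T. ✗
8: Box not q is F. ✓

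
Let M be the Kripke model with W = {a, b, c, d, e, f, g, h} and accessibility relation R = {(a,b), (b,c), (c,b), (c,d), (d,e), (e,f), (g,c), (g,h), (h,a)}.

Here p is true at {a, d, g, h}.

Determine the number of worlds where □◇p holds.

3

a: successors {b}; ◇p there: b:F. ✗
b: successors {c}; ◇p there: c:T. ✓
c: successors {b, d}; ◇p there: b:F, d:F. ✗
d: successors {e}; ◇p there: e:F. ✗
e: successors {f}; ◇p there: f:F. ✗
f: no successors, so □◇p holds vacuously. ✓
g: successors {c, h}; ◇p there: c:T, h:T. ✓
h: successors {a}; ◇p there: a:F. ✗
Satisfying worlds: {b, f, g}.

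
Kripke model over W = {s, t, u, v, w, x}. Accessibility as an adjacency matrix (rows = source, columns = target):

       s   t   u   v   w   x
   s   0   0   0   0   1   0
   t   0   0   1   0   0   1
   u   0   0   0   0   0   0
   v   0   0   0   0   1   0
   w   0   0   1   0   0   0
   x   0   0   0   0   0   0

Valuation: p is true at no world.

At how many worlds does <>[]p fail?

s: successors {w}; []p there: w:F. ✗
t: successors {u, x}; []p there: u:T, x:T. ✓
u: no successors, so <>[]p fails. ✗
v: successors {w}; []p there: w:F. ✗
w: successors {u}; []p there: u:T. ✓
x: no successors, so <>[]p fails. ✗
Satisfying worlds: {t, w}.
So <>[]p fails at the other 4 worlds.

4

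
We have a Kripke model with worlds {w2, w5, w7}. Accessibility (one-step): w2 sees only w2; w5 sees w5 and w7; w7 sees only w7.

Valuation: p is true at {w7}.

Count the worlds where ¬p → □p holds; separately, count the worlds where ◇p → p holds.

1 and 2

For ¬p → □p:
w2: ¬p is T, □p is F. ✗
w5: ¬p is T, □p is F. ✗
w7: ¬p is F, □p is T. ✓
— 1 world.
For ◇p → p:
w2: ◇p is F, p is F. ✓
w5: ◇p is T, p is F. ✗
w7: ◇p is T, p is T. ✓
— 2 worlds.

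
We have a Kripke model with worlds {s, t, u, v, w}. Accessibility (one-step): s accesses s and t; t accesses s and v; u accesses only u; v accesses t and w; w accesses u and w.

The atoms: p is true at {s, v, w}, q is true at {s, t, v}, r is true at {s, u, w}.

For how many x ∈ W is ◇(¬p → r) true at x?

s: successors {s, t}; ¬p → r there: s:T, t:F. ✓
t: successors {s, v}; ¬p → r there: s:T, v:T. ✓
u: successors {u}; ¬p → r there: u:T. ✓
v: successors {t, w}; ¬p → r there: t:F, w:T. ✓
w: successors {u, w}; ¬p → r there: u:T, w:T. ✓
Satisfying worlds: {s, t, u, v, w}.

5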